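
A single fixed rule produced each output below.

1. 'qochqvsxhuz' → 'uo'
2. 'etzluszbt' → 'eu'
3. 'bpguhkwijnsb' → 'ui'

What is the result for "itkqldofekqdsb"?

ioe

Each output is the input with this applied: move the last 2 characters to the front (rotate right by 2), then keep only the vowels.
Applying both steps to "itkqldofekqdsb": "sbitkqldofekqd", then "ioe".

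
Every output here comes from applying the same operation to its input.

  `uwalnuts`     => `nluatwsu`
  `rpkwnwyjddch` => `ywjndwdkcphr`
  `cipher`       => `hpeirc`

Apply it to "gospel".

pseolg

The transformation: swap the front and back halves of the string, then take characters alternately from the front and the back (1st, last, 2nd, 2nd-last, ...).
Applying both steps to "gospel": "pelgos", then "pseolg".
(Check on "cipher": → "hercip" → "hpeirc" ✓)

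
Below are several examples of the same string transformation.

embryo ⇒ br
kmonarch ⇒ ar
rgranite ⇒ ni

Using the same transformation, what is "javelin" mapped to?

el

In each case the input is transformed by: move the last 2 characters to the front (rotate right by 2), then keep only the last 2 characters.
Applying both steps to "javelin": "injavel", then "el".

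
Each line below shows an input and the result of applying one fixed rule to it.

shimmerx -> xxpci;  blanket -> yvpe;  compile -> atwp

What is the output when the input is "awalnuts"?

wyfed

The rule is to shift every letter 11 places forward in the alphabet (wrapping around), then delete the first 3 characters.
Applying both steps to "awalnuts": "lhlwyfed", then "wyfed".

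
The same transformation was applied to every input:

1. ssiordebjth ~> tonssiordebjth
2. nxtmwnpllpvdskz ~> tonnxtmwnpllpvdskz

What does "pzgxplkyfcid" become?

The rule is to prepend "ton".
"pzgxplkyfcid" → "tonpzgxplkyfcid".

tonpzgxplkyfcid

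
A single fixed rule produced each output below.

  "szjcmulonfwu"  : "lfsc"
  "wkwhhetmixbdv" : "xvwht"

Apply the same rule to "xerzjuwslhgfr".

The rule is to keep one character in every 3, starting at position 1 (positions 1st, 4th, 7th, ...), then move the last 2 characters to the front (rotate right by 2).
Starting from "xerzjuwslhgfr": after the first operation, "xzwhr"; after the second, "hrxzw".

hrxzw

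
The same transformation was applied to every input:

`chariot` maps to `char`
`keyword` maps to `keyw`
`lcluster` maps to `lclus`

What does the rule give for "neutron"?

neut

What's happening: delete the last 3 characters.
Doing the same to "neutron": "neut".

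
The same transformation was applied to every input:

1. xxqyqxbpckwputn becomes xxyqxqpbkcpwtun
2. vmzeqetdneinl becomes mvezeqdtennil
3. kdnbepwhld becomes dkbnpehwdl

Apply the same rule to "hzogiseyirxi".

zhgosiyeriix

The pattern: swap each adjacent pair of characters (1↔2, 3↔4, ...).
So "hzogiseyirxi" becomes "zhgosiyeriix".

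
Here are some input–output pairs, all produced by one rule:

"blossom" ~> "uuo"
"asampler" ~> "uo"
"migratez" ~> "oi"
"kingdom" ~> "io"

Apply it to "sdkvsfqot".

uu

Looking at the pairs, the operation is to shift every letter 2 places forward in the alphabet (wrapping around), then keep only the vowels.
On "sdkvsfqot": the first step gives "ufmxuhsqv", and the second then gives "uu".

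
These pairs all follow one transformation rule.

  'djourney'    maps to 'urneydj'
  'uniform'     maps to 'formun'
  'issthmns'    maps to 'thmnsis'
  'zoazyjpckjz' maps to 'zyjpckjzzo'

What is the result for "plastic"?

sticpl

The transformation: move the first 3 characters to the end (rotate left by 3), then delete the last character.
Starting from "plastic": after the first operation, "sticpla"; after the second, "sticpl".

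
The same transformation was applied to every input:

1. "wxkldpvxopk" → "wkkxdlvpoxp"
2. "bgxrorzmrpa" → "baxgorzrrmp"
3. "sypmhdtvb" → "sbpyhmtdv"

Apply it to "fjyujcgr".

fryjjugc

The transformation: move the last character to the front, then swap each adjacent pair of characters (1↔2, 3↔4, ...).
Applying both steps to "fjyujcgr": "rfjyujcg", then "fryjjugc".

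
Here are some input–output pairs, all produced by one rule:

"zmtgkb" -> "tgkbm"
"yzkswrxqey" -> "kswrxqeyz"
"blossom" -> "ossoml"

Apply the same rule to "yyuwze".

The transformation: delete the first character, then move the first character to the end.
On "yyuwze": the first step gives "yuwze", and the second then gives "uwzey".

uwzey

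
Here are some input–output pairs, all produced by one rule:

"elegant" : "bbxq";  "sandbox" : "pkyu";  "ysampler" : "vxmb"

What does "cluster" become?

zrqo

In each case the input is transformed by: shift every letter 3 places backward in the alphabet (wrapping around), then keep every other character starting from the first (positions 1st, 3rd, 5th, ...).
"cluster" → "zirpqbo" → "zrqo".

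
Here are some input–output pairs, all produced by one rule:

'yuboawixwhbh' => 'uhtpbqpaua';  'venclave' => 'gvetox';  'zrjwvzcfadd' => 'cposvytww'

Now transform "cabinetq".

In each case the input is transformed by: shift every letter 7 places backward in the alphabet (wrapping around), then delete the first 2 characters.
Applying both steps to "cabinetq": "vtubgxmj", then "ubgxmj".

ubgxmj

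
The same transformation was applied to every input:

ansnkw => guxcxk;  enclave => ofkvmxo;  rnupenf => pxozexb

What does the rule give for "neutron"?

xybdeox

Rule — reverse the string, then shift every letter 10 places forward in the alphabet (wrapping around).
For "neutron" the result is "xybdeox".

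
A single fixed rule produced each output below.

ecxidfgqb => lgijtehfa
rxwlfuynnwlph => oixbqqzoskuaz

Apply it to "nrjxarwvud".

aduzyxgqum

In each case the input is transformed by: move the first 3 characters to the end (rotate left by 3), then shift every letter 3 places forward in the alphabet (wrapping around).
On "nrjxarwvud": the first step gives "xarwvudnrj", and the second then gives "aduzyxgqum".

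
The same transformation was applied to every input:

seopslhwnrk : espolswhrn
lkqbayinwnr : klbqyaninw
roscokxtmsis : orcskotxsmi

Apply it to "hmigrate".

The transformation: delete the last character, then swap each adjacent pair of characters (1↔2, 3↔4, ...).
Starting from "hmigrate": after the first operation, "hmigrat"; after the second, "mhgiart".

mhgiart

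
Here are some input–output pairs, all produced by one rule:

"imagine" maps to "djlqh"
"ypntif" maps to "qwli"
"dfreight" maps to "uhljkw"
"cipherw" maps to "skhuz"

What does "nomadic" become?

pdglf

In each case the input is transformed by: delete the first 2 characters, then shift every letter 3 places forward in the alphabet (wrapping around).
For "nomadic" the result is "pdglf".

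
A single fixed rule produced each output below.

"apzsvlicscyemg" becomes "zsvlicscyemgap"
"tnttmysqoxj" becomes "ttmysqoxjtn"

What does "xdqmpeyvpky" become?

qmpeyvpkyxd

The pattern: move the first 2 characters to the end (rotate left by 2).
For "xdqmpeyvpky" the result is "qmpeyvpkyxd".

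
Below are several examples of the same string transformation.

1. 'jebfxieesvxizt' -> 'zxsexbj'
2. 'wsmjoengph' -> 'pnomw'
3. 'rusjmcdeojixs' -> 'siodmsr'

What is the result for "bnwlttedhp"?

Looking at the pairs, the operation is to keep every other character starting from the first (positions 1st, 3rd, 5th, ...), then reverse the string.
For "bnwlttedhp", step one produces "bwteh"; step two turns that into "hetwb".

hetwb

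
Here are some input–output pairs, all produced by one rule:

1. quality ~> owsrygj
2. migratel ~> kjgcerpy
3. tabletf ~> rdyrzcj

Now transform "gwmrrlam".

Looking at the pairs, the operation is to shift every letter 2 places backward in the alphabet (wrapping around), then take characters alternately from the front and the back (1st, last, 2nd, 2nd-last, ...).
"gwmrrlam" → "eukppjyk" → "ekuykjpp".
(Check on "migratel": → "kgepyrcj" → "kjgcerpy" ✓)

ekuykjpp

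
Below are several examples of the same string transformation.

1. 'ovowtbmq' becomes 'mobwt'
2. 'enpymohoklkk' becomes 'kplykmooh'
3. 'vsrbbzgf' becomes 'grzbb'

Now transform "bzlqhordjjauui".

The pattern: take characters alternately from the front and the back (1st, last, 2nd, 2nd-last, ...), then delete the first 3 characters.
Working it through for "bzlqhordjjauui": intermediate "bizuluqahjojrd", final "uluqahjojrd".

uluqahjojrd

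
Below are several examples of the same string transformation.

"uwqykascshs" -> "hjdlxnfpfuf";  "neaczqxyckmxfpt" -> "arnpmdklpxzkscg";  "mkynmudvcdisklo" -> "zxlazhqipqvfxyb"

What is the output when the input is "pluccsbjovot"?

Rule — shift every letter 13 places forward in the alphabet (wrapping around) — i.e. ROT13.
So "pluccsbjovot" becomes "cyhppfowbibg".

cyhppfowbibg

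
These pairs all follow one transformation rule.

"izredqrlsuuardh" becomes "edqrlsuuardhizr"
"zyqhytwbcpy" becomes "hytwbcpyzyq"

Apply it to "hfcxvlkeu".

xvlkeuhfc

In each case the input is transformed by: move the first 3 characters to the end (rotate left by 3).
Applying that to "hfcxvlkeu" gives "xvlkeuhfc".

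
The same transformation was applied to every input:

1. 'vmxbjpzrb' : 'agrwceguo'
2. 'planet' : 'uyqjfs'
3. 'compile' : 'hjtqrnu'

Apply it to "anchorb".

What's happening: take characters alternately from the front and the back (1st, last, 2nd, 2nd-last, ...), then shift every letter 5 places forward in the alphabet (wrapping around).
Applying both steps to "anchorb": "abnrcoh", then "fgswhtm".

fgswhtm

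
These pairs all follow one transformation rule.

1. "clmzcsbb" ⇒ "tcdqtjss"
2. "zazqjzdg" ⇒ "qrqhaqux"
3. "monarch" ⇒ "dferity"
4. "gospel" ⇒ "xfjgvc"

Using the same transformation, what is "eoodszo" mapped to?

In each case the input is transformed by: shift every letter 9 places backward in the alphabet (wrapping around).
"eoodszo" → "vffujqf".

vffujqf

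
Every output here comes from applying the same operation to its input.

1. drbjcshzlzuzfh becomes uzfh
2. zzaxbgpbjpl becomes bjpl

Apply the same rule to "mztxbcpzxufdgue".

Looking at the pairs, the operation is to keep only the last 4 characters.
On "mztxbcpzxufdgue" that produces "dgue".

dgue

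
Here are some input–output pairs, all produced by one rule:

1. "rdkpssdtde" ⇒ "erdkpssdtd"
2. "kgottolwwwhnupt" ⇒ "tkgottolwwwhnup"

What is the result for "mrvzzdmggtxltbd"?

dmrvzzdmggtxltb

In each case the input is transformed by: move the last character to the front.
Applying that to "mrvzzdmggtxltbd" gives "dmrvzzdmggtxltb".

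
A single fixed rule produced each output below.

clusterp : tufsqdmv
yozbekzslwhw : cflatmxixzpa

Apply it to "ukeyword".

Rule — shift every letter 1 place forward in the alphabet (wrapping around), then move the first 3 characters to the end (rotate left by 3).
Applying both steps to "ukeyword": "vlfzxpse", then "zxpsevlf".

zxpsevlf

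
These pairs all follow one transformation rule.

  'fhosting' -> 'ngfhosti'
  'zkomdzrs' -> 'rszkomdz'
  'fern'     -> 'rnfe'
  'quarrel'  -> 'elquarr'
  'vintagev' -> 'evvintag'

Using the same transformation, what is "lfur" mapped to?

What's happening: move the last 2 characters to the front (rotate right by 2).
On "lfur" that produces "urlf".

urlf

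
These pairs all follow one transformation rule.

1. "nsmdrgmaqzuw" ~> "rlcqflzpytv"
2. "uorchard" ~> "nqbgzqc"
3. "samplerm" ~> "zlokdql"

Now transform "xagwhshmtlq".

The pattern: shift every letter 1 place backward in the alphabet (wrapping around), then delete the first character.
Working it through for "xagwhshmtlq": intermediate "wzfvgrglskp", final "zfvgrglskp".
(Check on "uorchard": → "tnqbgzqc" → "nqbgzqc" ✓)

zfvgrglskp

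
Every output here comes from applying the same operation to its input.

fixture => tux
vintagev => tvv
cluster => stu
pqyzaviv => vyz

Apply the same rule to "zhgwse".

swz

What's happening: sort the characters into alphabetical order, then keep only the last 3 characters.
On "zhgwse": the first step gives "eghswz", and the second then gives "swz".
(Check on "pqyzaviv": → "aipqvvyz" → "vyz" ✓)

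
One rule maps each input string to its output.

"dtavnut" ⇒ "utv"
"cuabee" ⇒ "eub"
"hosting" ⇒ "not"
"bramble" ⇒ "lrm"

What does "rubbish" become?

Each output is the input with this applied: keep every other character starting from the second (positions 2nd, 4th, 6th, ...), then move the last character to the front.
For "rubbish", step one produces "ubs"; step two turns that into "sub".

sub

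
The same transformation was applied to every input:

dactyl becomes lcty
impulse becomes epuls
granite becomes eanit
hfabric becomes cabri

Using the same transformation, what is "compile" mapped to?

empil

The transformation: delete the first 2 characters, then move the last character to the front.
For "compile", step one produces "mpile"; step two turns that into "empil".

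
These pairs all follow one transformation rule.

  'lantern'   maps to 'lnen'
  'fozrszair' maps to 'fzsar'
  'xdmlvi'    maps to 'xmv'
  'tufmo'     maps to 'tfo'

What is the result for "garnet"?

gre

The rule is to keep every other character starting from the first (positions 1st, 3rd, 5th, ...).
"garnet" → "gre".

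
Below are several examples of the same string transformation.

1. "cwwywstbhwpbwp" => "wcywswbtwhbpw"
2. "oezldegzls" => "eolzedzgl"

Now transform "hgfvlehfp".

ghvfelfh

Each output is the input with this applied: delete the last character, then swap each adjacent pair of characters (1↔2, 3↔4, ...).
"hgfvlehfp" → "hgfvlehf" → "ghvfelfh".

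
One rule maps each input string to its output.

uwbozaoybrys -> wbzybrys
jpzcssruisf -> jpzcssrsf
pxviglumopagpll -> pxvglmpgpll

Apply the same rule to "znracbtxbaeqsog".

znrcbtxbqsg

Looking at the pairs, the operation is to remove every vowel.
For "znracbtxbaeqsog" the result is "znrcbtxbqsg".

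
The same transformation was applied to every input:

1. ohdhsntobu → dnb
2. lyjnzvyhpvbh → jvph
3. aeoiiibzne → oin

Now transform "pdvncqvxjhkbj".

vqjb

In each case the input is transformed by: keep one character in every 3, starting at position 3 (positions 3rd, 6th, 9th, ...).
So "pdvncqvxjhkbj" becomes "vqjb".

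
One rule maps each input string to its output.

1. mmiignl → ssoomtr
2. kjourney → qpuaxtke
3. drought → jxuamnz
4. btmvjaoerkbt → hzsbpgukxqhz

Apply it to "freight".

lxkomnz

The pattern: shift every letter 6 places forward in the alphabet (wrapping around).
On "freight" that produces "lxkomnz".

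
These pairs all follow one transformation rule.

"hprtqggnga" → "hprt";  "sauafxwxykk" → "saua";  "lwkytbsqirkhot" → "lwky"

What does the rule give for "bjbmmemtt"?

In each case the input is transformed by: keep only the first 4 characters.
So "bjbmmemtt" becomes "bjbm".

bjbm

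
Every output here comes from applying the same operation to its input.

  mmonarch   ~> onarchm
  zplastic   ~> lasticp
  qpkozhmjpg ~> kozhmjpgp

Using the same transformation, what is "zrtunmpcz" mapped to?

tunmpczr

Looking at the pairs, the operation is to delete the first character, then move the first character to the end.
On "zrtunmpcz": the first step gives "rtunmpcz", and the second then gives "tunmpczr".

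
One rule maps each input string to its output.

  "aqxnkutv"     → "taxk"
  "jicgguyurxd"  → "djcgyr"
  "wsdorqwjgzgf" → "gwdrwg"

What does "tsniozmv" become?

Rule — keep every other character starting from the first (positions 1st, 3rd, 5th, ...), then move the last character to the front.
"tsniozmv" → "tnom" → "mtno".

mtno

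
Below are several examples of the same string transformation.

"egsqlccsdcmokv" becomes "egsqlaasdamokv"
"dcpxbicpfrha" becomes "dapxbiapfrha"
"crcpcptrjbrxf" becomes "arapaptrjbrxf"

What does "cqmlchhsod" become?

aqmlahhsod

The pattern: replace every "c" with "a".
"cqmlchhsod" → "aqmlahhsod".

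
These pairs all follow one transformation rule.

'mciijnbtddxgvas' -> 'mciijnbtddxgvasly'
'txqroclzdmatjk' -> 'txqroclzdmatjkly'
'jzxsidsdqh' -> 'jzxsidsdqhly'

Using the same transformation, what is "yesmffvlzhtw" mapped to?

yesmffvlzhtwly

The transformation: append "ly".
So "yesmffvlzhtw" becomes "yesmffvlzhtwly".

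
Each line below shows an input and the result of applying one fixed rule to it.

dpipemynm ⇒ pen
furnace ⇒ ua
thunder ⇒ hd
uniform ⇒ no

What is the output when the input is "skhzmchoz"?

kmo

Looking at the pairs, the operation is to keep one character in every 3, starting at position 2 (positions 2nd, 5th, 8th, ...).
Applying that to "skhzmchoz" gives "kmo".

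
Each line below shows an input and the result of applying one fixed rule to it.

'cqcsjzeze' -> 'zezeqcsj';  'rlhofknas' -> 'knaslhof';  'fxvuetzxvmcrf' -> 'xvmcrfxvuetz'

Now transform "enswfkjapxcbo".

apxcbonswfkj

The pattern: delete the first character, then swap the front and back halves of the string.
For "enswfkjapxcbo", step one produces "nswfkjapxcbo"; step two turns that into "apxcbonswfkj".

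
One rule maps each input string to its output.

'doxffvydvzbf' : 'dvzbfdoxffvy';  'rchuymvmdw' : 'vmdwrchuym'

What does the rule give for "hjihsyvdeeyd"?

The rule is to move the first character to the end, then swap the front and back halves of the string.
Starting from "hjihsyvdeeyd": after the first operation, "jihsyvdeeydh"; after the second, "deeydhjihsyv".

deeydhjihsyv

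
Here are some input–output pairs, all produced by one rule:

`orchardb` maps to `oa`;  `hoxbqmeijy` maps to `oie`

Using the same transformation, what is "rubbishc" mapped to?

ui

The pattern: swap each adjacent pair of characters (1↔2, 3↔4, ...), then keep only the vowels.
Working it through for "rubbishc": intermediate "urbbsich", final "ui".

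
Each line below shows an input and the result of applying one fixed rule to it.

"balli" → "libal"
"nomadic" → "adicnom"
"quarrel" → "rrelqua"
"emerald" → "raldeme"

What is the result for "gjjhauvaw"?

hauvawgjj

In each case the input is transformed by: move the first 3 characters to the end (rotate left by 3).
"gjjhauvaw" → "hauvawgjj".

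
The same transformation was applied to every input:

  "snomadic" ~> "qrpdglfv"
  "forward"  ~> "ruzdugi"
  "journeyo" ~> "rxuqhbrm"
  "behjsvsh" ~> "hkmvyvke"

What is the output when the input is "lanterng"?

The rule is to move the first character to the end, then shift every letter 3 places forward in the alphabet (wrapping around).
Starting from "lanterng": after the first operation, "anterngl"; after the second, "dqwhuqjo".

dqwhuqjo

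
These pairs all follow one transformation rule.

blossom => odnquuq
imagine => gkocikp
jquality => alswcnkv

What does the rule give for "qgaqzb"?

Each output is the input with this applied: move the last character to the front, then shift every letter 2 places forward in the alphabet (wrapping around).
Working it through for "qgaqzb": intermediate "bqgaqz", final "dsicsb".

dsicsb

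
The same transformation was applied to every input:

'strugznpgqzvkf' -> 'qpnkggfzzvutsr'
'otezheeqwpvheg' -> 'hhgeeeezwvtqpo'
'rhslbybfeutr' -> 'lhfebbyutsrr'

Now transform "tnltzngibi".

What's happening: sort the characters into reverse alphabetical order, then swap the front and back halves of the string.
"tnltzngibi" → "zttnnliigb" → "liigbzttnn".

liigbzttnn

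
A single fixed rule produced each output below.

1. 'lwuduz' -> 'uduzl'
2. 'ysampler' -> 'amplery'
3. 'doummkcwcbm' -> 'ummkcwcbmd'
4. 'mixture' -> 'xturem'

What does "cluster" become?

The rule is to move the first 2 characters to the end (rotate left by 2), then delete the last character.
On "cluster" that produces "usterc".

usterc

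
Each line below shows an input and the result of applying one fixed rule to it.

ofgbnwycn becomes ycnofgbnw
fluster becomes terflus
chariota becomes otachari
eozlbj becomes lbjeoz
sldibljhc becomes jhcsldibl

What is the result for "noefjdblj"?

bljnoefjd

What's happening: move the last 3 characters to the front (rotate right by 3).
On "noefjdblj" that produces "bljnoefjd".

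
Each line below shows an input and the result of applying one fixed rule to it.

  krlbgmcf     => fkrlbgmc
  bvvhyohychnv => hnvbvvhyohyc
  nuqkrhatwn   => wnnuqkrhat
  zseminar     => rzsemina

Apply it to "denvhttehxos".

xosdenvhtteh

Looking at the pairs, the operation is to move the first 3 characters to the end (rotate left by 3), then swap the front and back halves of the string.
For "denvhttehxos", step one produces "vhttehxosden"; step two turns that into "xosdenvhtteh".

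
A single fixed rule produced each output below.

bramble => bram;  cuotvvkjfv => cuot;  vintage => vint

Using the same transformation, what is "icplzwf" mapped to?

Each output is the input with this applied: keep only the first 4 characters.
Applying that to "icplzwf" gives "icpl".

icpl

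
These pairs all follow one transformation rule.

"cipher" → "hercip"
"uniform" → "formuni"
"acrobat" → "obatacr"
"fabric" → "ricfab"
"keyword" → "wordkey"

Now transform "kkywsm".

The transformation: move the first 3 characters to the end (rotate left by 3).
On "kkywsm" that produces "wsmkky".

wsmkky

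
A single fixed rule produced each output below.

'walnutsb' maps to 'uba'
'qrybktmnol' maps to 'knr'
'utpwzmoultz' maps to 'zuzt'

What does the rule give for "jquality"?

Each output is the input with this applied: keep one character in every 3, starting at position 2 (positions 2nd, 5th, 8th, ...), then move the first character to the end.
Working it through for "jquality": intermediate "qly", final "lyq".

lyq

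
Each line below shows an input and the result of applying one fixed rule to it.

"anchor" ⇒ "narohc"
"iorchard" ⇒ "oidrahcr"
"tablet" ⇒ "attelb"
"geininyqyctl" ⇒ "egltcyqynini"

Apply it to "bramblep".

rbpelbma

What's happening: reverse the string, then move the last 2 characters to the front (rotate right by 2).
On "bramblep" that produces "rbpelbma".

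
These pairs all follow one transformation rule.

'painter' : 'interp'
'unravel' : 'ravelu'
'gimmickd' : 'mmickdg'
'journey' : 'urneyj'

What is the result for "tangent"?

ngentt

In each case the input is transformed by: move the first character to the end, then delete the first character.
Starting from "tangent": after the first operation, "angentt"; after the second, "ngentt".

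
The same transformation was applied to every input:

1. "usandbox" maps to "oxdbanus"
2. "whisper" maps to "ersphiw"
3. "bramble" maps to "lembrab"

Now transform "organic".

Looking at the pairs, the operation is to reverse the string, then swap each adjacent pair of characters (1↔2, 3↔4, ...).
Applying both steps to "organic": "cinagro", then "icanrgo".
(Check on "whisper": → "repsihw" → "ersphiw" ✓)

icanrgo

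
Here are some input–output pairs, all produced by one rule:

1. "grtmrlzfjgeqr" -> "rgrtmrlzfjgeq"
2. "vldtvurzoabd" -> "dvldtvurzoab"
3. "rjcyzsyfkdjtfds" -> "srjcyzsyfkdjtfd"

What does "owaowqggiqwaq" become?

Looking at the pairs, the operation is to move the last character to the front.
"owaowqggiqwaq" → "qowaowqggiqwa".

qowaowqggiqwa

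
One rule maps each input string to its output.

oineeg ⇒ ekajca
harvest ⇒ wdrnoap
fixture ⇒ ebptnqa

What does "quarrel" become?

qmnwanh

The rule is to swap each adjacent pair of characters (1↔2, 3↔4, ...), then shift every letter 4 places backward in the alphabet (wrapping around).
Working it through for "quarrel": intermediate "uqraerl", final "qmnwanh".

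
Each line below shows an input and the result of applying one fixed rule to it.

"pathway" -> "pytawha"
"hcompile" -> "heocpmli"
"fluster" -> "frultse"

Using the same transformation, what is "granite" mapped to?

Each output is the input with this applied: move the last character to the front, then swap each adjacent pair of characters (1↔2, 3↔4, ...).
Applying both steps to "granite": "egranit", then "gearint".

gearint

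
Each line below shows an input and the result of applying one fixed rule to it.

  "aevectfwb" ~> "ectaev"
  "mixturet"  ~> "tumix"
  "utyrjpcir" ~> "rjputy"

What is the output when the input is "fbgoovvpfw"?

Rule — delete the last 3 characters, then move the first 3 characters to the end (rotate left by 3).
Applying both steps to "fbgoovvpfw": "fbgoovv", then "oovvfbg".

oovvfbg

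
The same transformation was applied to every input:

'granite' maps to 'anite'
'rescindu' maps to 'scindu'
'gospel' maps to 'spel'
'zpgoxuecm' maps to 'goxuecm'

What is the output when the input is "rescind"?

Each output is the input with this applied: delete the first 2 characters.
Doing the same to "rescind": "scind".

scind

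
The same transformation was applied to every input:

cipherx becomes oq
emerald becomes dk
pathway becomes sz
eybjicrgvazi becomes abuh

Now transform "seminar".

The pattern: shift every letter 1 place backward in the alphabet (wrapping around), then keep one character in every 3, starting at position 3 (positions 3rd, 6th, 9th, ...).
Starting from "seminar": after the first operation, "rdlhmzq"; after the second, "lz".

lz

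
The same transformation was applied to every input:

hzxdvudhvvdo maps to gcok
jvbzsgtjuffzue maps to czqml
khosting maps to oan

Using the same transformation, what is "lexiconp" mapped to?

ljw

The transformation: keep one character in every 3, starting at position 2 (positions 2nd, 5th, 8th, ...), then shift every letter 7 places forward in the alphabet (wrapping around).
For "lexiconp", step one produces "ecp"; step two turns that into "ljw".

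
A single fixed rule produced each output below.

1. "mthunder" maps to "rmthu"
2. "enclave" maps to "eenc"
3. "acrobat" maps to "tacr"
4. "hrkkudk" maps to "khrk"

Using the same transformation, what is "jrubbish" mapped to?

The pattern: move the last character to the front, then delete the last 3 characters.
For "jrubbish" the result is "hjrub".

hjrub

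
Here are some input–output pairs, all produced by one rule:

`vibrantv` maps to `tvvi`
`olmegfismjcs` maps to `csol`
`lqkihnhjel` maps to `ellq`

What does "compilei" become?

The rule is to move the last 2 characters to the front (rotate right by 2), then keep only the first 4 characters.
"compilei" → "eicompil" → "eico".
(Check on "vibrantv": → "tvvibran" → "tvvi" ✓)

eico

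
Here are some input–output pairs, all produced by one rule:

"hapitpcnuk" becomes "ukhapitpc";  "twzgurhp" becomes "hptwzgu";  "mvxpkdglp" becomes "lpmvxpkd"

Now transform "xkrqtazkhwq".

Looking at the pairs, the operation is to move the last 3 characters to the front (rotate right by 3), then delete the first character.
Applying both steps to "xkrqtazkhwq": "hwqxkrqtazk", then "wqxkrqtazk".

wqxkrqtazk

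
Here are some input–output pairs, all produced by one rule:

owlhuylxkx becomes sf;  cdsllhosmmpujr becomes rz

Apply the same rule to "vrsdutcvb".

dj

In each case the input is transformed by: shift every letter 8 places forward in the alphabet (wrapping around), then keep only the last 2 characters.
"vrsdutcvb" → "dzalcbkdj" → "dj".
(Check on "owlhuylxkx": → "wetpcgtfsf" → "sf" ✓)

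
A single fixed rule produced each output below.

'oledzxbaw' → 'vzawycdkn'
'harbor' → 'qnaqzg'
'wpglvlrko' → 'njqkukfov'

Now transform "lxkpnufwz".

Each output is the input with this applied: reverse the string, then shift every letter 1 place backward in the alphabet (wrapping around).
For "lxkpnufwz", step one produces "zwfunpkxl"; step two turns that into "yvetmojwk".

yvetmojwk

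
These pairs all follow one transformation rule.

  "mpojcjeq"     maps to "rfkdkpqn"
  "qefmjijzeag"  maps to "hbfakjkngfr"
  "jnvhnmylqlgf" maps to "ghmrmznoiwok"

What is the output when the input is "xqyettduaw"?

xbveuufzry

The transformation: reverse the string, then shift every letter 1 place forward in the alphabet (wrapping around).
Applying both steps to "xqyettduaw": "waudtteyqx", then "xbveuufzry".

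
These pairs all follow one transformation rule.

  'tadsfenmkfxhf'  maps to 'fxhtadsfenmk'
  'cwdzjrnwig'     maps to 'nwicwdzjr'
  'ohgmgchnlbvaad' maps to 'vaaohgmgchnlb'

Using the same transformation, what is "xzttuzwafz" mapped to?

wafxzttuz

The transformation: delete the last character, then move the last 3 characters to the front (rotate right by 3).
"xzttuzwafz" → "xzttuzwaf" → "wafxzttuz".
(Check on "cwdzjrnwig": → "cwdzjrnwi" → "nwicwdzjr" ✓)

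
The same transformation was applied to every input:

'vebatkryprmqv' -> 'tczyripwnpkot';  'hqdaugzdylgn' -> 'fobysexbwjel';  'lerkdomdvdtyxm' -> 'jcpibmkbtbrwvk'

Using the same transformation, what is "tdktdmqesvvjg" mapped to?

rbirbkocqtthe

What's happening: shift every letter 2 places backward in the alphabet (wrapping around).
On "tdktdmqesvvjg" that produces "rbirbkocqtthe".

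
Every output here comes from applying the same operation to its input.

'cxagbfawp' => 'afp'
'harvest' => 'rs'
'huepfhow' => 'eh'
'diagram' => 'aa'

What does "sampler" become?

me

Rule — keep one character in every 3, starting at position 3 (positions 3rd, 6th, 9th, ...).
On "sampler" that produces "me".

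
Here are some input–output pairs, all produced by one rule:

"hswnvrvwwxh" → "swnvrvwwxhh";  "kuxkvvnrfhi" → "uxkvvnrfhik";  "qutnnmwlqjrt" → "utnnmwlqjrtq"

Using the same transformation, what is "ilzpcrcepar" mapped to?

lzpcrcepari

In each case the input is transformed by: move the first character to the end.
On "ilzpcrcepar" that produces "lzpcrcepari".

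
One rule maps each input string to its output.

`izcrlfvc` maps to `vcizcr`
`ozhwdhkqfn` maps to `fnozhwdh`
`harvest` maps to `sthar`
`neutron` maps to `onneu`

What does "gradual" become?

algra

What's happening: move the last 2 characters to the front (rotate right by 2), then delete the last 2 characters.
So "gradual" becomes "algra".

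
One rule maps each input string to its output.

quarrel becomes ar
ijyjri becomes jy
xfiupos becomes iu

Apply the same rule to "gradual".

ad

Looking at the pairs, the operation is to move the last 3 characters to the front (rotate right by 3), then keep only the last 2 characters.
Starting from "gradual": after the first operation, "ualgrad"; after the second, "ad".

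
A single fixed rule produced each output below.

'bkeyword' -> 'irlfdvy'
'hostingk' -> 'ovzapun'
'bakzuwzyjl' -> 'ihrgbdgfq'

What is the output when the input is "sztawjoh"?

Each output is the input with this applied: shift every letter 7 places forward in the alphabet (wrapping around), then delete the last character.
On "sztawjoh" that produces "zgahdqv".

zgahdqv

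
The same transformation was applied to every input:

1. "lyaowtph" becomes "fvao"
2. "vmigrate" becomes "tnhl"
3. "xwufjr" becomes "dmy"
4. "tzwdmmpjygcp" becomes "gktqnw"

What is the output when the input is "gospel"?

vws

The pattern: keep every other character starting from the second (positions 2nd, 4th, 6th, ...), then shift every letter 7 places forward in the alphabet (wrapping around).
Applying both steps to "gospel": "opl", then "vws".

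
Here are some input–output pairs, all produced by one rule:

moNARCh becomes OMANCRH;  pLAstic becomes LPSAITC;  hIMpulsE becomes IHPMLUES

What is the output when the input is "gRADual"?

RGDAAUL

What's happening: swap each adjacent pair of characters (1↔2, 3↔4, ...), then convert every letter to uppercase.
On "gRADual": the first step gives "RgDAaul", and the second then gives "RGDAAUL".
(Check on "pLAstic": → "LpsAitc" → "LPSAITC" ✓)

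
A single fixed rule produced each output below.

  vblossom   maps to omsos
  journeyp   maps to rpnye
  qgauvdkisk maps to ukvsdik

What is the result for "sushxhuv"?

The rule is to delete the first 3 characters, then take characters alternately from the front and the back (1st, last, 2nd, 2nd-last, ...).
For "sushxhuv", step one produces "hxhuv"; step two turns that into "hvxuh".

hvxuh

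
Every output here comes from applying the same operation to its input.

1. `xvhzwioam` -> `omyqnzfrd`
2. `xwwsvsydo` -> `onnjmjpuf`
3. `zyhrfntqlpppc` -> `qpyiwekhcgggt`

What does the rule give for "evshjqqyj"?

vmjyahhpa

Looking at the pairs, the operation is to shift every letter 9 places backward in the alphabet (wrapping around).
"evshjqqyj" → "vmjyahhpa".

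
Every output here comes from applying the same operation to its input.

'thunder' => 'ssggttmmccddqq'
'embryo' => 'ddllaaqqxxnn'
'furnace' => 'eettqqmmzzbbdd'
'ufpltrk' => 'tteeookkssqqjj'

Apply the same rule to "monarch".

llnnmmzzqqbbgg

Rule — shift every letter 1 place backward in the alphabet (wrapping around), then double every character.
For "monarch", step one produces "lnmzqbg"; step two turns that into "llnnmmzzqqbbgg".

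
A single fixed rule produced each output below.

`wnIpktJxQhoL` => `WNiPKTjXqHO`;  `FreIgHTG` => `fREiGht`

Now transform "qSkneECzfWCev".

Rule — flip the case of every letter, then delete the last character.
Starting from "qSkneECzfWCev": after the first operation, "QsKNEecZFwcEV"; after the second, "QsKNEecZFwcE".

QsKNEecZFwcE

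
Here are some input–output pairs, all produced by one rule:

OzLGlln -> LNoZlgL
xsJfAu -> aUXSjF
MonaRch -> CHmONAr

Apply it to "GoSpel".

The pattern: flip the case of every letter, then move the last 2 characters to the front (rotate right by 2).
"GoSpel" → "gOsPEL" → "ELgOsP".

ELgOsP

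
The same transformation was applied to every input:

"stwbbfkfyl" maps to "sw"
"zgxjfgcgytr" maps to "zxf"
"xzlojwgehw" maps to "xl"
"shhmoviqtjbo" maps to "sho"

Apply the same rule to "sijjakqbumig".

The transformation: keep every other character starting from the first (positions 1st, 3rd, 5th, ...), then delete the last 3 characters.
Starting from "sijjakqbumig": after the first operation, "sjaqui"; after the second, "sja".
(Check on "xzlojwgehw": → "xljgh" → "xl" ✓)

sja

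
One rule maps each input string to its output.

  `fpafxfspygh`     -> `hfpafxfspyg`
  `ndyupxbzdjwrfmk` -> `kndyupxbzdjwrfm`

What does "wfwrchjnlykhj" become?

In each case the input is transformed by: move the last character to the front.
For "wfwrchjnlykhj" the result is "jwfwrchjnlykh".

jwfwrchjnlykh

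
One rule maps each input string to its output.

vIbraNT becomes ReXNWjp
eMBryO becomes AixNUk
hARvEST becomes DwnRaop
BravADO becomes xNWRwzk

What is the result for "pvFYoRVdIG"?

LRbuKnrZec

Each output is the input with this applied: shift every letter 4 places backward in the alphabet (wrapping around), then flip the case of every letter.
On "pvFYoRVdIG": the first step gives "lrBUkNRzEC", and the second then gives "LRbuKnrZec".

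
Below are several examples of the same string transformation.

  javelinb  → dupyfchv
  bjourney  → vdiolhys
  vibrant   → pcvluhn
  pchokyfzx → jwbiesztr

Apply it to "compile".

wigjcfy

The transformation: shift every letter 6 places backward in the alphabet (wrapping around).
Applying that to "compile" gives "wigjcfy".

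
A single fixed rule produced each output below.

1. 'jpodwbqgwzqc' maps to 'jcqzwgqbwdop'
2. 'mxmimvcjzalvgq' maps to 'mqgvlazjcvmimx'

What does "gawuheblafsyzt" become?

In each case the input is transformed by: move the first character to the end, then reverse the string.
Applying both steps to "gawuheblafsyzt": "awuheblafsyztg", then "gtzysfalbehuwa".

gtzysfalbehuwa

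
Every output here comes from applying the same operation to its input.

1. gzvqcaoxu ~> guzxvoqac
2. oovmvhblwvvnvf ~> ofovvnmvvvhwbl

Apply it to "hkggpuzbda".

The rule is to take characters alternately from the front and the back (1st, last, 2nd, 2nd-last, ...).
Applying that to "hkggpuzbda" gives "hakdgbgzpu".

hakdgbgzpu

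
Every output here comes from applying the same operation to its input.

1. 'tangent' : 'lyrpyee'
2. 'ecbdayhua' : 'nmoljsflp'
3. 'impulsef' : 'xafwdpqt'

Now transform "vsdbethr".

The transformation: move the first character to the end, then shift every letter 11 places forward in the alphabet (wrapping around).
On "vsdbethr" that produces "dompescg".

dompescg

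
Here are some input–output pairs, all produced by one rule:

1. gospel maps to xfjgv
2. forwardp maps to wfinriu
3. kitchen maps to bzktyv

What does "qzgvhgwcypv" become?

Looking at the pairs, the operation is to shift every letter 9 places backward in the alphabet (wrapping around), then delete the last character.
"qzgvhgwcypv" → "hqxmyxntpgm" → "hqxmyxntpg".

hqxmyxntpg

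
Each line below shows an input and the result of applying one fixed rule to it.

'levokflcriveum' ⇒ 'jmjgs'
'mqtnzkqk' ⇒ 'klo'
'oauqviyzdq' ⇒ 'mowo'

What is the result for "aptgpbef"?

yec

The pattern: shift every letter 2 places backward in the alphabet (wrapping around), then keep one character in every 3, starting at position 1 (positions 1st, 4th, 7th, ...).
So "aptgpbef" becomes "yec".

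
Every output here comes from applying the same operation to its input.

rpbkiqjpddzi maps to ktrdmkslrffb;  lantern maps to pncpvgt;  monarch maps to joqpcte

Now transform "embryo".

The rule is to move the last character to the front, then shift every letter 2 places forward in the alphabet (wrapping around).
Doing the same to "embryo": "qgodta".

qgodta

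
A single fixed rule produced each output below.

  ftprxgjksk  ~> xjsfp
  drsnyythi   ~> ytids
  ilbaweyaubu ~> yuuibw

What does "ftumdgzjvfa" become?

zvafud

In each case the input is transformed by: keep every other character starting from the first (positions 1st, 3rd, 5th, ...), then move the last 3 characters to the front (rotate right by 3).
"ftumdgzjvfa" → "zvafud".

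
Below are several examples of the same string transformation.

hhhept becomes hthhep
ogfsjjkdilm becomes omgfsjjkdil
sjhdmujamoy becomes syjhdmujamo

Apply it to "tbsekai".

The rule is to swap the first and last characters, then move the last character to the front.
Doing the same to "tbsekai": "tibseka".

tibseka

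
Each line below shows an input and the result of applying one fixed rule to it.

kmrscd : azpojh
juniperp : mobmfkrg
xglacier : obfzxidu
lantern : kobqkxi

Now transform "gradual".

What's happening: shift every letter 3 places backward in the alphabet (wrapping around), then reverse the string.
On "gradual": the first step gives "doxarxi", and the second then gives "ixraxod".

ixraxod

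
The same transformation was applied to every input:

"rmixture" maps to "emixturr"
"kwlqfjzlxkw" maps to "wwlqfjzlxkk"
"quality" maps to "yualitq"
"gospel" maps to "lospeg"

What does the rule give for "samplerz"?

zamplers

The pattern: swap the first and last characters.
So "samplerz" becomes "zamplers".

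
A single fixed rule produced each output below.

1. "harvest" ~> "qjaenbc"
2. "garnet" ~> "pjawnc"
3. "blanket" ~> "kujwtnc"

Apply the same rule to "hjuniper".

qsdwryna

In each case the input is transformed by: shift every letter 9 places forward in the alphabet (wrapping around).
Doing the same to "hjuniper": "qsdwryna".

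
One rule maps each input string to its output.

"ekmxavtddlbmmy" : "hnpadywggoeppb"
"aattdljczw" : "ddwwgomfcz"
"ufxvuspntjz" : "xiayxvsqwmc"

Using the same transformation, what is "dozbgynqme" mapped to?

Rule — shift every letter 3 places forward in the alphabet (wrapping around).
On "dozbgynqme" that produces "grcejbqtph".

grcejbqtph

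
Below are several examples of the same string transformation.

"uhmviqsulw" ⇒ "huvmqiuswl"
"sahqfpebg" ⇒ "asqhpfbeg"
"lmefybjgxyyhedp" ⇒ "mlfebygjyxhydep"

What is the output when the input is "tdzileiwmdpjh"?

dtizelwidmjph

The rule is to swap each adjacent pair of characters (1↔2, 3↔4, ...).
So "tdzileiwmdpjh" becomes "dtizelwidmjph".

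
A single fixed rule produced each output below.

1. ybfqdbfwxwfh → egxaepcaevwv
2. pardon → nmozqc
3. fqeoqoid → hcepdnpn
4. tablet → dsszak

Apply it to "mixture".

qdlhwst

The rule is to move the last 2 characters to the front (rotate right by 2), then shift every letter 1 place backward in the alphabet (wrapping around).
So "mixture" becomes "qdlhwst".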